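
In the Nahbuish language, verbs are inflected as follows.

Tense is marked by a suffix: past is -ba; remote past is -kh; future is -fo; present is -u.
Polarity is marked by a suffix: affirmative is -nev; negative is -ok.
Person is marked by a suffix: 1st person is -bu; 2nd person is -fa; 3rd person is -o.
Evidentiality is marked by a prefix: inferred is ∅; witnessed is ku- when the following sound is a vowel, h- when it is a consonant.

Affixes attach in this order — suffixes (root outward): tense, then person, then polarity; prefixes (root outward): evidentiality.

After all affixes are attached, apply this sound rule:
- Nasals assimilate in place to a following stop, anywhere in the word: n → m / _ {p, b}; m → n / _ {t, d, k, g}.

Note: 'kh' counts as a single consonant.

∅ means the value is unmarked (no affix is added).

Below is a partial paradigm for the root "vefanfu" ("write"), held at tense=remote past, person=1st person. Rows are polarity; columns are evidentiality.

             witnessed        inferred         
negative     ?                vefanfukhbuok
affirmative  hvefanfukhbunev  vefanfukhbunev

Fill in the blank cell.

Attach tense remote past -kh → vefanfukh.
Attach person 1st person -bu → vefanfukhbu.
Attach polarity negative -ok → vefanfukhbuok.
Attach evidentiality witnessed h- (before consonant 'v') → hvefanfukhbuok.
Nasal assimilation: no change.

hvefanfukhbuok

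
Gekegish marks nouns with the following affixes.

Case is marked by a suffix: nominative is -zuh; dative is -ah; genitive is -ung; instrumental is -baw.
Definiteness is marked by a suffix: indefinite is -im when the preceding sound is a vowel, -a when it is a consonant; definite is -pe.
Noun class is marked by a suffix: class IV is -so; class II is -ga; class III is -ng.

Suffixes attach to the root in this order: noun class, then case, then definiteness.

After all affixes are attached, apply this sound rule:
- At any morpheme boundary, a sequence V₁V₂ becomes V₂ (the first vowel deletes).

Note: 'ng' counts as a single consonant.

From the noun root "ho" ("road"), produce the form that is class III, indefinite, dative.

Attach noun class class III -ng → hong.
Attach case dative -ah → hongah.
Attach definiteness indefinite -a (after consonant 'h') → hongaha.
Vowel deletion: no change.

hongaha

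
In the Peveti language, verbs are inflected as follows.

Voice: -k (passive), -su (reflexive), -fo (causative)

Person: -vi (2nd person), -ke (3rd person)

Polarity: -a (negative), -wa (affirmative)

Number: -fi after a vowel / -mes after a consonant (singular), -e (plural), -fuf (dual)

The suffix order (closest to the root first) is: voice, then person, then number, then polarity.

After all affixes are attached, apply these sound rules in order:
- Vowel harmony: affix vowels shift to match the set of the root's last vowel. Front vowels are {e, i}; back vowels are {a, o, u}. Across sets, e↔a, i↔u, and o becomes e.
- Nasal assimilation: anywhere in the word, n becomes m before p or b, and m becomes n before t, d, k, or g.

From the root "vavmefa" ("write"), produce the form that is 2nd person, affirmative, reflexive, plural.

vavmefasuvuawa

Attach voice reflexive -su → vavmefasu.
Attach person 2nd person -vi → vavmefasuvi.
Attach number plural -e → vavmefasuvie.
Attach polarity affirmative -wa → vavmefasuviewa.
Apply vowel harmony: vavmefasuviewa → vavmefasuvuawa.
Nasal assimilation: no change.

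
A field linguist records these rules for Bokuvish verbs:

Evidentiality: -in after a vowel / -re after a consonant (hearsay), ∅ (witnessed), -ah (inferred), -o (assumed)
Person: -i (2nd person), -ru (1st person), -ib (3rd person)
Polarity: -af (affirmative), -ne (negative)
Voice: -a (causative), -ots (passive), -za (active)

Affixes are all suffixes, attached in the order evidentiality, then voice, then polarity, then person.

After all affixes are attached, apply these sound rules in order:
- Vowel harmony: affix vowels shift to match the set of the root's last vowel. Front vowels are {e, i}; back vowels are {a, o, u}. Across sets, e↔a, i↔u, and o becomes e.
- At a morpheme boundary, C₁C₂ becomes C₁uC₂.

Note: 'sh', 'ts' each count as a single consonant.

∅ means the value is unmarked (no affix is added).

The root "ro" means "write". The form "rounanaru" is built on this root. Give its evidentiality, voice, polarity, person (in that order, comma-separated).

Segment: ro-in-a-ne-ru.
evidentiality: -in/re → hearsay.
voice: -a → causative.
polarity: -ne → negative.
person: -ru → 1st person.

hearsay, causative, negative, 1st person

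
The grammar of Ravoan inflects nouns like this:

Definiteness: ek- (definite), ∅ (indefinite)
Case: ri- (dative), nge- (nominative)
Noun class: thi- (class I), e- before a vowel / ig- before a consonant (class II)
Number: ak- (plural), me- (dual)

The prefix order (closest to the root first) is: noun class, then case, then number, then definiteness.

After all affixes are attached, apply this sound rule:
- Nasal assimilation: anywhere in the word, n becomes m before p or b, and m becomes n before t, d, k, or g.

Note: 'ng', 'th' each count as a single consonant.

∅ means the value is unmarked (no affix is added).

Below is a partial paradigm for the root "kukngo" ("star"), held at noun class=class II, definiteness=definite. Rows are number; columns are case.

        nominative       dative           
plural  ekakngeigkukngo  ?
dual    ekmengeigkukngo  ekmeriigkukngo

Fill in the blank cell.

ekakriigkukngo

Attach noun class class II ig- (before consonant 'k') → igkukngo.
Attach case dative ri- → riigkukngo.
Attach number plural ak- → akriigkukngo.
Attach definiteness definite ek- → ekakriigkukngo.
Nasal assimilation: no change.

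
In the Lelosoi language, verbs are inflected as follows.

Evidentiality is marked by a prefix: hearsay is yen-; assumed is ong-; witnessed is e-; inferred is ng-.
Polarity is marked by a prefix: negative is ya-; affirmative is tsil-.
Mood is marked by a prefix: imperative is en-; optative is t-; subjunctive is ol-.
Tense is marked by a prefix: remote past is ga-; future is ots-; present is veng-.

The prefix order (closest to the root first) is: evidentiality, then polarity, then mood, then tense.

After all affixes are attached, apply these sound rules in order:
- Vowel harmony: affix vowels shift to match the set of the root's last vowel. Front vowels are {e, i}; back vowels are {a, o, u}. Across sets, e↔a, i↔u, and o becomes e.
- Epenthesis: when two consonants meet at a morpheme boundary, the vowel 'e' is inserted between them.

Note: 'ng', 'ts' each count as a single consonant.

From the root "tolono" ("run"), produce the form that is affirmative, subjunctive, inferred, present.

Attach evidentiality inferred ng- → ngtolono.
Attach polarity affirmative tsil- → tsilngtolono.
Attach mood subjunctive ol- → oltsilngtolono.
Attach tense present veng- → vengoltsilngtolono.
Apply vowel harmony: vengoltsilngtolono → vangoltsulngtolono.
Apply epenthesis: vangoltsulngtolono → vangoletsulengetolono.

vangoletsulengetolono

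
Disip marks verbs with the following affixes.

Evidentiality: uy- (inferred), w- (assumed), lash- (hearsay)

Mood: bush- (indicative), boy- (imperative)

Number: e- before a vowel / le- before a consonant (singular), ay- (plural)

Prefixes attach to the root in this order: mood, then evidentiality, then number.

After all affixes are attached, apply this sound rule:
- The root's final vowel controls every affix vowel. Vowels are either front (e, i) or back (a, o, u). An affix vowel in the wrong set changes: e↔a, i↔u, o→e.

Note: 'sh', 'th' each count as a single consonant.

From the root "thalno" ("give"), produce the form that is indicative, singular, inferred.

Attach mood indicative bush- → bushthalno.
Attach evidentiality inferred uy- → uybushthalno.
Attach number singular e- (before vowel 'u') → euybushthalno.
Apply vowel harmony: euybushthalno → auybushthalno.

auybushthalno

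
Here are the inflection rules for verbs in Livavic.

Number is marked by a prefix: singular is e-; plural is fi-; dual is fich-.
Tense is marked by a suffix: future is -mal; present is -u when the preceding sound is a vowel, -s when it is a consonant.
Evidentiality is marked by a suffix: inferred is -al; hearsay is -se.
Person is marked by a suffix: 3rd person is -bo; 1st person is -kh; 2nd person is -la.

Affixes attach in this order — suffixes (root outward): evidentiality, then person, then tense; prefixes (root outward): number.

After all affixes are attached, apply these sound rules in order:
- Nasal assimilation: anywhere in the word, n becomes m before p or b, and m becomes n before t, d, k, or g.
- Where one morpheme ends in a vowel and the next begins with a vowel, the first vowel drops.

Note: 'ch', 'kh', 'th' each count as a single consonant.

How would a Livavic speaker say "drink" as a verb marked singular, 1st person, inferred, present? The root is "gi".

Attach evidentiality inferred -al → gial.
Attach number singular e- → egial.
Attach person 1st person -kh → egialkh.
Attach tense present -s (after consonant 'kh') → egialkhs.
Nasal assimilation: no change.
Apply vowel deletion: egialkhs → egalkhs.

egalkhs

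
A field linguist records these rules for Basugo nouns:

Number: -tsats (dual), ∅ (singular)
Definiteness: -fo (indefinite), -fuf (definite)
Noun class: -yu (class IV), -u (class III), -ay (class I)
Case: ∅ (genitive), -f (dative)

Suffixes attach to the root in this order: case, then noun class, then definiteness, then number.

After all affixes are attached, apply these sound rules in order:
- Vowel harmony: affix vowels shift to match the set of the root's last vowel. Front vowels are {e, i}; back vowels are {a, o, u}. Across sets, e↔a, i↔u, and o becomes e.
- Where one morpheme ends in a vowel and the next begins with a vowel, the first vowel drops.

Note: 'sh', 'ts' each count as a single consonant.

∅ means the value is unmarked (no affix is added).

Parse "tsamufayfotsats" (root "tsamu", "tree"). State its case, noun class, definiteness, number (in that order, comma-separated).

dative, class I, indefinite, dual

Segment: tsamu-f-ay-fo-tsats.
case: -f → dative.
noun class: -ay → class I.
definiteness: -fo → indefinite.
number: -tsats → dual.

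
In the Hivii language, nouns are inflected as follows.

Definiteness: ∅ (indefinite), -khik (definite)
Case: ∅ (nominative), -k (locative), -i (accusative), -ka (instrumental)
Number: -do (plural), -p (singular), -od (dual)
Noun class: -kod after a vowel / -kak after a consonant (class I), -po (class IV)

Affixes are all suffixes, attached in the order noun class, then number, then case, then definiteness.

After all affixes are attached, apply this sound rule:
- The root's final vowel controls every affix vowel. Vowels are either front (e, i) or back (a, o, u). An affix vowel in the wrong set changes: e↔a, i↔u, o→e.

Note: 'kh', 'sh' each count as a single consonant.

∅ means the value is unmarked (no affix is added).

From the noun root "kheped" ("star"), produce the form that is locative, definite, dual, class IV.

khepedpeedkkhik

Attach noun class class IV -po → khepedpo.
Attach number dual -od → khepedpood.
Attach case locative -k → khepedpoodk.
Attach definiteness definite -khik → khepedpoodkkhik.
Apply vowel harmony: khepedpoodkkhik → khepedpeedkkhik.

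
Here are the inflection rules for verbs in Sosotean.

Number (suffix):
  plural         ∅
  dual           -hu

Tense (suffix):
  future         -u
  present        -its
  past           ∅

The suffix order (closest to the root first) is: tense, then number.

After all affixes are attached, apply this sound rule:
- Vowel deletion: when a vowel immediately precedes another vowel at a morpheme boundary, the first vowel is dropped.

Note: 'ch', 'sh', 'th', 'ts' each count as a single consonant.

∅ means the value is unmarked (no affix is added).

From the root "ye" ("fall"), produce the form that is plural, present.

yits

Attach tense present -its → yeits.
number = plural: zero marking, form stays yeits.
Apply vowel deletion: yeits → yits.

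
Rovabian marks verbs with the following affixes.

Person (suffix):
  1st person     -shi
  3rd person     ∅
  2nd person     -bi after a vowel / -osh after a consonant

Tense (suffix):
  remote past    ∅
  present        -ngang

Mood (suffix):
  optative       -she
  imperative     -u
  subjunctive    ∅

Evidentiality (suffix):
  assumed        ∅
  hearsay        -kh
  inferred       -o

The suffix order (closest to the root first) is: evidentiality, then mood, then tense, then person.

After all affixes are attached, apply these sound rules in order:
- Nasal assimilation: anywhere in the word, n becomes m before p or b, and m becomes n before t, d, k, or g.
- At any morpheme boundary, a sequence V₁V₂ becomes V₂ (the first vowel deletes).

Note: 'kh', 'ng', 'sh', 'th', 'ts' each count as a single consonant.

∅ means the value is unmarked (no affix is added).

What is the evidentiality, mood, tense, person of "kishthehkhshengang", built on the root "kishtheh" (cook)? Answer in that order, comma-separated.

Segment: kishtheh-kh-she-ngang.
evidentiality: -kh → hearsay.
mood: -she → optative.
tense: -ngang → present.
person: ∅ → 3rd person.

hearsay, optative, present, 3rd person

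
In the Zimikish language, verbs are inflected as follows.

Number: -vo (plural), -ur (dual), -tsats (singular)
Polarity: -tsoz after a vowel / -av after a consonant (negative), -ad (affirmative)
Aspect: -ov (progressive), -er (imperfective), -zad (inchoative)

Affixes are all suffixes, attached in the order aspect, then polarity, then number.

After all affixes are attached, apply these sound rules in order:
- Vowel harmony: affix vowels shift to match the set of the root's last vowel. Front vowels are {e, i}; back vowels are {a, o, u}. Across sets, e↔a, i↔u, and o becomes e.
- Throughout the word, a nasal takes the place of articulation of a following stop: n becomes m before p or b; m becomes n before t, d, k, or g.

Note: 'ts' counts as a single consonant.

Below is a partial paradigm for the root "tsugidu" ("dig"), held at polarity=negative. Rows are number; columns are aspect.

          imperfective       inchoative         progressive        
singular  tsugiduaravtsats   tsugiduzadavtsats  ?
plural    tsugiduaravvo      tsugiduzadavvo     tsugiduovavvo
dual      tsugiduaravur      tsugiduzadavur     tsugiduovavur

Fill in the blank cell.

tsugiduovavtsats

Attach aspect progressive -ov → tsugiduov.
Attach polarity negative -av (after consonant 'v') → tsugiduovav.
Attach number singular -tsats → tsugiduovavtsats.
Vowel harmony: no change.
Nasal assimilation: no change.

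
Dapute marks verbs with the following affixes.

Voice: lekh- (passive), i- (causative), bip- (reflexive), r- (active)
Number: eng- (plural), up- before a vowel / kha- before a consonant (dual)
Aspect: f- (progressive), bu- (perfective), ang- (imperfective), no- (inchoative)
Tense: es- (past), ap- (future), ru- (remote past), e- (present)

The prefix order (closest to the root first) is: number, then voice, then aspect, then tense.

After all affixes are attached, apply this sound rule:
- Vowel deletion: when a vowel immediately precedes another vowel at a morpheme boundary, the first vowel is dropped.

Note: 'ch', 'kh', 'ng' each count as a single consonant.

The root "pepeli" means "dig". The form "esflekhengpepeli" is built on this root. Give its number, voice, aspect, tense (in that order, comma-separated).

Segment: es-f-lekh-eng-pepeli.
number: eng- → plural.
voice: lekh- → passive.
aspect: f- → progressive.
tense: es- → past.

plural, passive, progressive, past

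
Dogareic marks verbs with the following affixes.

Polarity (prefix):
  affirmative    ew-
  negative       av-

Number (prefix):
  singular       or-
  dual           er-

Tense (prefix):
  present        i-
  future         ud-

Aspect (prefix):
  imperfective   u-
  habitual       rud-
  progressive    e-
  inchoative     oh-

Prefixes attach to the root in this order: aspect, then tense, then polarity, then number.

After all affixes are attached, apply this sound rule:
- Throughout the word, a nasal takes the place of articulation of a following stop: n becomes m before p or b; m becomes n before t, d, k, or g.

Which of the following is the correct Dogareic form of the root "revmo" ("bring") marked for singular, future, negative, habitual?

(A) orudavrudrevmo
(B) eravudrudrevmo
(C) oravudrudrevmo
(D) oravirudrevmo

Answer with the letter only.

C

Attach aspect habitual rud- → rudrevmo.
Attach tense future ud- → udrudrevmo.
Attach polarity negative av- → avudrudrevmo.
Attach number singular or- → oravudrudrevmo.
Nasal assimilation: no change.
So the correct form is oravudrudrevmo, option (C).
(D) oravirudrevmo is wrong: it uses present instead of future for tense.
(B) eravudrudrevmo is wrong: it uses dual instead of singular for number.
(A) orudavrudrevmo is wrong: it has the affixes in the wrong order.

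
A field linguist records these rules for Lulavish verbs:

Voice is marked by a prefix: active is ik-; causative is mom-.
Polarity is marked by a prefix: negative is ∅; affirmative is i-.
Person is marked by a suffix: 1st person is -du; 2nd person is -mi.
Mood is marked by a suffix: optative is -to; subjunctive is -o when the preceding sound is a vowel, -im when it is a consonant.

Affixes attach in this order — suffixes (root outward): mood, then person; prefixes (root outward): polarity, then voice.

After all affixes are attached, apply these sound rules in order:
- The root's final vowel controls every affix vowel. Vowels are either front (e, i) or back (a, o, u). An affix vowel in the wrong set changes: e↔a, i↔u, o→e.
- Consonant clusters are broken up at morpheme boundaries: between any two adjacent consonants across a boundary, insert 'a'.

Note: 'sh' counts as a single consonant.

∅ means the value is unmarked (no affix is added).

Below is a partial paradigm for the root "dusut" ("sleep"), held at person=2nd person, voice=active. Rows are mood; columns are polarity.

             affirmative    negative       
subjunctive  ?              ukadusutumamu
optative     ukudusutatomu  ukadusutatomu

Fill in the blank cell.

Attach mood subjunctive -im (after consonant 't') → dusutim.
Attach polarity affirmative i- → idusutim.
Attach person 2nd person -mi → idusutimmi.
Attach voice active ik- → ikidusutimmi.
Apply vowel harmony: ikidusutimmi → ukudusutummu.
Apply epenthesis: ukudusutummu → ukudusutumamu.

ukudusutumamu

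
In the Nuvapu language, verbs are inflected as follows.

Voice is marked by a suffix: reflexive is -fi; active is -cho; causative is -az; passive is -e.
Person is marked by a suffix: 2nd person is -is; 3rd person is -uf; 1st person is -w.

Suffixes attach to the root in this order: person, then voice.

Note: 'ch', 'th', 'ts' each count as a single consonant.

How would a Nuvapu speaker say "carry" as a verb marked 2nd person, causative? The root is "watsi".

watsiisaz

Attach person 2nd person -is → watsiis.
Attach voice causative -az → watsiisaz.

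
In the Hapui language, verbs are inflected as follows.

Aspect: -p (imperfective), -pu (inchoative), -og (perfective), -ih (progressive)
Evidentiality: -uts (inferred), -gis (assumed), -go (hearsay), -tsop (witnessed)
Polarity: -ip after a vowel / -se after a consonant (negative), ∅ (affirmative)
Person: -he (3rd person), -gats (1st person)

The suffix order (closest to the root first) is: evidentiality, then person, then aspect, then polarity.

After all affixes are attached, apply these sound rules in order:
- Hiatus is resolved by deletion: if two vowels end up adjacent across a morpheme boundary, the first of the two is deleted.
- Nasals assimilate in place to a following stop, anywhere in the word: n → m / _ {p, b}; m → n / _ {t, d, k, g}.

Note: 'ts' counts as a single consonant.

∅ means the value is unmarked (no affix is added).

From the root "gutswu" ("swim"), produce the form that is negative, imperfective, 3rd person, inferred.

gutswutshepse

Attach evidentiality inferred -uts → gutswuuts.
Attach person 3rd person -he → gutswuutshe.
Attach aspect imperfective -p → gutswuutshep.
Attach polarity negative -se (after consonant 'p') → gutswuutshepse.
Apply vowel deletion: gutswuutshepse → gutswutshepse.
Nasal assimilation: no change.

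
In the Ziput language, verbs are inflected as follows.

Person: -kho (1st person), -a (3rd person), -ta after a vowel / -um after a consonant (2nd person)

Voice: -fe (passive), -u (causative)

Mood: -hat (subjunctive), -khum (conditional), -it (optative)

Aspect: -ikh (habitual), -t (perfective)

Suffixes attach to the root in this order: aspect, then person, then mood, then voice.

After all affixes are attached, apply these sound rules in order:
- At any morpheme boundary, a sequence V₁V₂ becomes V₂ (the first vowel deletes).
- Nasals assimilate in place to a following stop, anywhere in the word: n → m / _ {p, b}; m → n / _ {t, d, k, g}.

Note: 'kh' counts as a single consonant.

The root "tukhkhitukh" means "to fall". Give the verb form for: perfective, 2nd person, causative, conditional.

tukhkhitukhtumkhumu

Attach aspect perfective -t → tukhkhitukht.
Attach person 2nd person -um (after consonant 't') → tukhkhitukhtum.
Attach mood conditional -khum → tukhkhitukhtumkhum.
Attach voice causative -u → tukhkhitukhtumkhumu.
Vowel deletion: no change.
Nasal assimilation: no change.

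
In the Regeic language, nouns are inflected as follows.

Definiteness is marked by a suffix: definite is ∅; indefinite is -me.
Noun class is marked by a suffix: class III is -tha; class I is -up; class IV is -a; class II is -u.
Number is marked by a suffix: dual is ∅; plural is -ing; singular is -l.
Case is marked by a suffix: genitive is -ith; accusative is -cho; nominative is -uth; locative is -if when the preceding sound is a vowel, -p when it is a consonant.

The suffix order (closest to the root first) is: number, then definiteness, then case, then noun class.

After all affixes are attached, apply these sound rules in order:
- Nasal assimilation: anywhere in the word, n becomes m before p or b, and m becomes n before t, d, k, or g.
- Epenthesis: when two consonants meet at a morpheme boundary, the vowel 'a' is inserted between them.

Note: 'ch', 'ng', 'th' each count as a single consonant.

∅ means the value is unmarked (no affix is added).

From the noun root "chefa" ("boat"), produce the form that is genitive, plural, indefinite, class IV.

Attach number plural -ing → chefaing.
Attach definiteness indefinite -me → chefaingme.
Attach case genitive -ith → chefaingmeith.
Attach noun class class IV -a → chefaingmeitha.
Nasal assimilation: no change.
Apply epenthesis: chefaingmeitha → chefaingameitha.

chefaingameitha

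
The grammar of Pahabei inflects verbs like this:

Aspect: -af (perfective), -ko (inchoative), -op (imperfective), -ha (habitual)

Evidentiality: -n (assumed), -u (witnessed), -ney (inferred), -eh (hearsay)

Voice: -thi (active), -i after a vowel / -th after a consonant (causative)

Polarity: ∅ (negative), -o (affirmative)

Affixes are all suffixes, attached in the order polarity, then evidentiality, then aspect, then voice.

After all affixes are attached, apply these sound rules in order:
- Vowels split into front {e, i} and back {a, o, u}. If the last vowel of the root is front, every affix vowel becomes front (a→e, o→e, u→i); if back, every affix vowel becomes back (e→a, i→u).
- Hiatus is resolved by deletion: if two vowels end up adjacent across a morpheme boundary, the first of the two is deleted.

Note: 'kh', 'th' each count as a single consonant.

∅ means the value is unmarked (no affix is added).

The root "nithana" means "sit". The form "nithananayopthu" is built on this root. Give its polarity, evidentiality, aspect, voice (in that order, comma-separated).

Segment: nithana-ney-op-thi.
polarity: ∅ → negative.
evidentiality: -ney → inferred.
aspect: -op → imperfective.
voice: -thi → active.

negative, inferred, imperfective, active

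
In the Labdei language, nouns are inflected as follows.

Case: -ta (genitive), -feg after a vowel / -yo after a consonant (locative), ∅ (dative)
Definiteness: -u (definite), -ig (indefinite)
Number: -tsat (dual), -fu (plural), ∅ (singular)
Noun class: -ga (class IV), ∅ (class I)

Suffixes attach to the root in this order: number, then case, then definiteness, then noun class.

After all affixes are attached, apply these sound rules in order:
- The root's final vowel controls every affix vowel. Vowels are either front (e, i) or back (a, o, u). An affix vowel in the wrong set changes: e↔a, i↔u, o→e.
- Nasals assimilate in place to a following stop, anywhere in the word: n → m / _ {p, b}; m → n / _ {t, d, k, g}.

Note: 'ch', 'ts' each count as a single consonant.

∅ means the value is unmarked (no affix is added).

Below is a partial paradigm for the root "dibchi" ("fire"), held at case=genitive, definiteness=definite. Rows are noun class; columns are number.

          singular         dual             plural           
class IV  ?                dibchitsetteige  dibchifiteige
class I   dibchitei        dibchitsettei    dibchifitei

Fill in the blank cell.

number = singular: zero marking, form stays dibchi.
Attach case genitive -ta → dibchita.
Attach definiteness definite -u → dibchitau.
Attach noun class class IV -ga → dibchitauga.
Apply vowel harmony: dibchitauga → dibchiteige.
Nasal assimilation: no change.

dibchiteige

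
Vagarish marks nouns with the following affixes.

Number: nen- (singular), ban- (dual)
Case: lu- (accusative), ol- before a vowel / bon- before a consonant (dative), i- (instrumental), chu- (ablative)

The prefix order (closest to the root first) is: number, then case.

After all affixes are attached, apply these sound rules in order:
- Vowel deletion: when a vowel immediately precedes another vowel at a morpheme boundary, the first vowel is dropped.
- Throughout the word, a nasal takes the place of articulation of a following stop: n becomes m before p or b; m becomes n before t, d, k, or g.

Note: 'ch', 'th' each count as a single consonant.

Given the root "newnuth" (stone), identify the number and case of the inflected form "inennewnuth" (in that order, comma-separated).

Segment: i-nen-newnuth.
number: nen- → singular.
case: i- → instrumental.

singular, instrumental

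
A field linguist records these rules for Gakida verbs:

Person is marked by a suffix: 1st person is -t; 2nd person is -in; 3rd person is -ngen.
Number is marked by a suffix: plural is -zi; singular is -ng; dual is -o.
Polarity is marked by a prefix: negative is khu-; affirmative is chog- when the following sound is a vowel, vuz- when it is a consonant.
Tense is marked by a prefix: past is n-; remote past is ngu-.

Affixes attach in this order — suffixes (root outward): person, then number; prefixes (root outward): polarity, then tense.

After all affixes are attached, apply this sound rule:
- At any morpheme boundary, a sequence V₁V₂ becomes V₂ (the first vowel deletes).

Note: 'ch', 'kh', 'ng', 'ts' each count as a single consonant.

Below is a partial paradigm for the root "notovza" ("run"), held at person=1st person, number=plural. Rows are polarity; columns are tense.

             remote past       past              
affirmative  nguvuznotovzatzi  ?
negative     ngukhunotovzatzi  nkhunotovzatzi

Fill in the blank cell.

Attach person 1st person -t → notovzat.
Attach number plural -zi → notovzatzi.
Attach polarity affirmative vuz- (before consonant 'n') → vuznotovzatzi.
Attach tense past n- → nvuznotovzatzi.
Vowel deletion: no change.

nvuznotovzatzi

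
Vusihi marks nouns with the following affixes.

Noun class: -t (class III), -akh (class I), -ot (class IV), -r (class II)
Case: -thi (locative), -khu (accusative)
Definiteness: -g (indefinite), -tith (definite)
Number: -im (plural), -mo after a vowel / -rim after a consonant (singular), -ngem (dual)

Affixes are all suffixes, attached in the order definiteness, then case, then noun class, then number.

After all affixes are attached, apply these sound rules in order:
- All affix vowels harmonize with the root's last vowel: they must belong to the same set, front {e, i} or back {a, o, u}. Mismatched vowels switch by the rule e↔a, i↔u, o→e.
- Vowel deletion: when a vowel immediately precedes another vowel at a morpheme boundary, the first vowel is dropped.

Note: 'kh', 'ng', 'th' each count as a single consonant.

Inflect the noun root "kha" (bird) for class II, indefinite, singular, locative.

Attach definiteness indefinite -g → khag.
Attach case locative -thi → khagthi.
Attach noun class class II -r → khagthir.
Attach number singular -rim (after consonant 'r') → khagthirrim.
Apply vowel harmony: khagthirrim → khagthurrum.
Vowel deletion: no change.

khagthurrum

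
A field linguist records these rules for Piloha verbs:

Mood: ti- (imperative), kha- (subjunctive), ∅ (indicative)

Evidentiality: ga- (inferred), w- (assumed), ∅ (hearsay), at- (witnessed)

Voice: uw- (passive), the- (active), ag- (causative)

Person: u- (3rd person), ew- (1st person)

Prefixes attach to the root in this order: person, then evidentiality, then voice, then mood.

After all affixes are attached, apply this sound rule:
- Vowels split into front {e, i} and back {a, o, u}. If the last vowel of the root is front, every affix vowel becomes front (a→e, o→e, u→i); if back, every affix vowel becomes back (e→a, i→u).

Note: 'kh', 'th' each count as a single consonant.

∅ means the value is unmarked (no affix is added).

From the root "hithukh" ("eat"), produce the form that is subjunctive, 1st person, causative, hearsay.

khaagawhithukh

Attach person 1st person ew- → ewhithukh.
evidentiality = hearsay: zero marking, form stays ewhithukh.
Attach voice causative ag- → agewhithukh.
Attach mood subjunctive kha- → khaagewhithukh.
Apply vowel harmony: khaagewhithukh → khaagawhithukh.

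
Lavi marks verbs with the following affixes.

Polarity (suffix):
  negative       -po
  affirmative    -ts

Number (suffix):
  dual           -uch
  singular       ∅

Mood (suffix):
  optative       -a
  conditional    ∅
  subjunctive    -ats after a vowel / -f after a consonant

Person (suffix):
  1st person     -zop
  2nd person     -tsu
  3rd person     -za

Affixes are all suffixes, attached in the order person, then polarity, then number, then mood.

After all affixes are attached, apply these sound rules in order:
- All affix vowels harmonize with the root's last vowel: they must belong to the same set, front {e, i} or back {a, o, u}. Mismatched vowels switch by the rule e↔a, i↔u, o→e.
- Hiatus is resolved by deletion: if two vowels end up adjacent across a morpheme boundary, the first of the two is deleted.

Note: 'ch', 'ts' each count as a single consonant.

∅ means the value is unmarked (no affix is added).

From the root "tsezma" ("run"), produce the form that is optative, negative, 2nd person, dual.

Attach person 2nd person -tsu → tsezmatsu.
Attach polarity negative -po → tsezmatsupo.
Attach number dual -uch → tsezmatsupouch.
Attach mood optative -a → tsezmatsupoucha.
Vowel harmony: no change.
Apply vowel deletion: tsezmatsupoucha → tsezmatsupucha.

tsezmatsupucha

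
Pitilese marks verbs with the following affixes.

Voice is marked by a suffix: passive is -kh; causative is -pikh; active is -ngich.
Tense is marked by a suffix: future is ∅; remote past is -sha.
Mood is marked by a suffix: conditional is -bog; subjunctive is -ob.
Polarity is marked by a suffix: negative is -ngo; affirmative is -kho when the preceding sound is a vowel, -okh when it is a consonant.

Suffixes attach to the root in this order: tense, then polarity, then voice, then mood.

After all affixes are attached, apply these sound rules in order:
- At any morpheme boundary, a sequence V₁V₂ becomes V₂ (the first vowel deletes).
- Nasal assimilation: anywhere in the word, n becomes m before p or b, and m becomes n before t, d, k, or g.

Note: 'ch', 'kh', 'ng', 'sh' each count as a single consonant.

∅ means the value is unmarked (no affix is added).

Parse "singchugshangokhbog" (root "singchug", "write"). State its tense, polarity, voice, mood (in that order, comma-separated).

remote past, negative, passive, conditional

Segment: singchug-sha-ngo-kh-bog.
tense: -sha → remote past.
polarity: -ngo → negative.
voice: -kh → passive.
mood: -bog → conditional.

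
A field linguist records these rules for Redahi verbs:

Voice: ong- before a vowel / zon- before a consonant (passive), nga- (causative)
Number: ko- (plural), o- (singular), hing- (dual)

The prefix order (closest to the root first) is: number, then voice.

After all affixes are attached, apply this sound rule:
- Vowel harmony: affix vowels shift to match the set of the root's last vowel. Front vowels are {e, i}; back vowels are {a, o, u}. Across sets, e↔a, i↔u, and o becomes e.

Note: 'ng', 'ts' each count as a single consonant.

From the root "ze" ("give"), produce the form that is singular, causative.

ngeeze

Attach number singular o- → oze.
Attach voice causative nga- → ngaoze.
Apply vowel harmony: ngaoze → ngeeze.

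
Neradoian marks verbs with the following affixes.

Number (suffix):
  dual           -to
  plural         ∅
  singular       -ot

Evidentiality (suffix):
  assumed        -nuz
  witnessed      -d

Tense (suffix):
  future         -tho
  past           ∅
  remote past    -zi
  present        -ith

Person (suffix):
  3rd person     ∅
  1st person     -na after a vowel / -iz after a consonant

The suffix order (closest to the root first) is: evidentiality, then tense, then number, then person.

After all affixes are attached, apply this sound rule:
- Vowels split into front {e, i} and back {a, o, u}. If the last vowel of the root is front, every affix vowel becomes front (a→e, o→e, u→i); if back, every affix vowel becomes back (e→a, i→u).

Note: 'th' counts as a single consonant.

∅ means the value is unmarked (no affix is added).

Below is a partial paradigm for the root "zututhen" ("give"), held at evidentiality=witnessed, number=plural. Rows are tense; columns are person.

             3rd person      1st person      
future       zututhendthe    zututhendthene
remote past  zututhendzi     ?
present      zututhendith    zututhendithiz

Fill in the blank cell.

zututhendzine

Attach evidentiality witnessed -d → zututhend.
Attach tense remote past -zi → zututhendzi.
number = plural: zero marking, form stays zututhendzi.
Attach person 1st person -na (after vowel 'i') → zututhendzina.
Apply vowel harmony: zututhendzina → zututhendzine.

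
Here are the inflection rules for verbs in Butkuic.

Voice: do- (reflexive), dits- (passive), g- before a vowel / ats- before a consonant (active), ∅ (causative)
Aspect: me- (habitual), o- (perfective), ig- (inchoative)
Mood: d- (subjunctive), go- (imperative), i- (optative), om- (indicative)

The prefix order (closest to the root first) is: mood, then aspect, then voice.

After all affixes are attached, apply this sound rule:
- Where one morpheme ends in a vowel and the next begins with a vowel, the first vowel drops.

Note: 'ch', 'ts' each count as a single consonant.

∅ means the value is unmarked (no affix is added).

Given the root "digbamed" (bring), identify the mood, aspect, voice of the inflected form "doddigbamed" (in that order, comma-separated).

Segment: do-o-d-digbamed.
mood: d- → subjunctive.
aspect: o- → perfective.
voice: do- → reflexive.

subjunctive, perfective, reflexive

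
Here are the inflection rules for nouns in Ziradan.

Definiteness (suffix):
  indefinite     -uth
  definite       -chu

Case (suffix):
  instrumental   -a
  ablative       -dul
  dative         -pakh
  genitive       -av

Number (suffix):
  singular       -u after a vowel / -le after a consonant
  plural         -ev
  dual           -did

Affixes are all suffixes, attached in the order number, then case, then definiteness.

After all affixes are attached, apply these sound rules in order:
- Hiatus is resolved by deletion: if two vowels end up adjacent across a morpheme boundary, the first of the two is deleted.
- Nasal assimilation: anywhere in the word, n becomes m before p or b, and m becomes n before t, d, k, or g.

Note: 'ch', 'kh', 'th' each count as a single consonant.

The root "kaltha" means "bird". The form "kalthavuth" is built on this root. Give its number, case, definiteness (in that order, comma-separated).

singular, genitive, indefinite

Segment: kaltha-u-av-uth.
number: -u/le → singular.
case: -av → genitive.
definiteness: -uth → indefinite.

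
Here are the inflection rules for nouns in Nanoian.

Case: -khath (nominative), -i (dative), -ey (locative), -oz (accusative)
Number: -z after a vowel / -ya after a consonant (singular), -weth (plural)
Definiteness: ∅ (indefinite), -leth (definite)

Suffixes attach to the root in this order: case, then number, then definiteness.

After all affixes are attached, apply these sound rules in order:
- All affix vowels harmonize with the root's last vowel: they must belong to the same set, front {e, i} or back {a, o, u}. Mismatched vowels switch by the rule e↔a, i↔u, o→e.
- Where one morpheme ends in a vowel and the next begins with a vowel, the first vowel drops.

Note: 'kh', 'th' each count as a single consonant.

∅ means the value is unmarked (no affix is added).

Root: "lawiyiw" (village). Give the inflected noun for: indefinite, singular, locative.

lawiyiweyye

Attach case locative -ey → lawiyiwey.
Attach number singular -ya (after consonant 'y') → lawiyiweyya.
definiteness = indefinite: zero marking, form stays lawiyiweyya.
Apply vowel harmony: lawiyiweyya → lawiyiweyye.
Vowel deletion: no change.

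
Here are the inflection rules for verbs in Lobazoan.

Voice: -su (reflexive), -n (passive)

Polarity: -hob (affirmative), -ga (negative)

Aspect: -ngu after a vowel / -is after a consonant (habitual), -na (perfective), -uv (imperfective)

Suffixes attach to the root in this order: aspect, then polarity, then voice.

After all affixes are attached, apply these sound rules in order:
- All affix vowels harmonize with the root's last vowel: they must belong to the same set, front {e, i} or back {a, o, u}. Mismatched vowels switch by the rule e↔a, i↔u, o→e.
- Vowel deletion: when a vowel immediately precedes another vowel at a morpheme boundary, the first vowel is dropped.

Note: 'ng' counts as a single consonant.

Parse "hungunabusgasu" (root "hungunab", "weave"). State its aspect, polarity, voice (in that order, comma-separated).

habitual, negative, reflexive

Segment: hungunab-is-ga-su.
aspect: -ngu/is → habitual.
polarity: -ga → negative.
voice: -su → reflexive.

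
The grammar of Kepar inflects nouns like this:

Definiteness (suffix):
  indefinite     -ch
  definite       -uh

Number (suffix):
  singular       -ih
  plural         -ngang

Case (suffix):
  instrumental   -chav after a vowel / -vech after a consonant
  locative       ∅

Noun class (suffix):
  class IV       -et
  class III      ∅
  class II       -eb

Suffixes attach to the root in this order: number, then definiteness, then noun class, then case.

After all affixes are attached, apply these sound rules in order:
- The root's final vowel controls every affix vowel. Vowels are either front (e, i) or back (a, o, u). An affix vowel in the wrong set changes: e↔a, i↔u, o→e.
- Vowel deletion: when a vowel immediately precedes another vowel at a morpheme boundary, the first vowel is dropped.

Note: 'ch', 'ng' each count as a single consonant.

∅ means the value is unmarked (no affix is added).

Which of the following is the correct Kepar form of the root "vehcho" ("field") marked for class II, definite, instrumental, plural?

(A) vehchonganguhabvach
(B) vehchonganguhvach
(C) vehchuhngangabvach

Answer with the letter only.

Attach number plural -ngang → vehchongang.
Attach definiteness definite -uh → vehchonganguh.
Attach noun class class II -eb → vehchonganguheb.
Attach case instrumental -vech (after consonant 'b') → vehchonganguhebvech.
Apply vowel harmony: vehchonganguhebvech → vehchonganguhabvach.
Vowel deletion: no change.
So the correct form is vehchonganguhabvach, option (A).
(C) vehchuhngangabvach is wrong: it has the affixes in the wrong order.
(B) vehchonganguhvach is wrong: it uses class III instead of class II for noun class.

A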